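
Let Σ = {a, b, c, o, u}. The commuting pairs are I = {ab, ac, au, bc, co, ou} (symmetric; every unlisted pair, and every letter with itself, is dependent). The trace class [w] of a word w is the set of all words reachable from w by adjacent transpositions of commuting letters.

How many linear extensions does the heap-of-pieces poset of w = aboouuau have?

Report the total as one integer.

55

0(a) covers ∅
1(b) covers ∅
2(o) covers 0:a, 1:b
3(o) covers 2:o
4(u) covers 1:b
5(u) covers 4:u
6(a) covers 3:o
7(u) covers 5:u
floor of heap: 0:a, 1:b
completions by unplaced set U, small U first (add the entries for U minus each lowest piece of U):
  |U|=1: {6}:1  {7}:1
  |U|=2: {3,6}:1  {5,7}:1  {6,7}:2
  |U|=3: {2,3,6}:1  {3,6,7}:3  {4,5,7}:1  {5,6,7}:3
  |U|=4: {0,2,3,6}:1  {2,3,6,7}:4  {3,5,6,7}:6  {4,5,6,7}:4
  |U|=5: {0,2,3,6,7}:5  {2,3,5,6,7}:10  {3,4,5,6,7}:10
  |U|=6: {0,2,3,5,6,7}:15  {2,3,4,5,6,7}:20
  start at 0(a): 20
  start at 1(b): 35
sum over floor = 55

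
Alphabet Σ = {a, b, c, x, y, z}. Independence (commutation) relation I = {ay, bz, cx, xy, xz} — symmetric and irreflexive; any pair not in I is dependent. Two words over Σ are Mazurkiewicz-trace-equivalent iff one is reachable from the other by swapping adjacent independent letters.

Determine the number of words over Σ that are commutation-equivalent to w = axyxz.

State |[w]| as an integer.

9

drop 0:a onto floor
drop 1:x onto {0:a}
drop 2:y onto floor
drop 3:x onto {1:x}
drop 4:z onto {0:a, 2:y}
ground layer = {0:a, 2:y}
drop-orders for the pieces not yet dropped (sum over which currently-grounded one goes next):
  1 to go: {3} 1  {4} 1
  2 to go: {1,3} 1  {2,4} 1  {3,4} 2
  3 to go: {1,3,4} 3  {2,3,4} 3
  if 0:a drops first: 6 orders
  if 2:y drops first: 3 orders
heap linearizations: 9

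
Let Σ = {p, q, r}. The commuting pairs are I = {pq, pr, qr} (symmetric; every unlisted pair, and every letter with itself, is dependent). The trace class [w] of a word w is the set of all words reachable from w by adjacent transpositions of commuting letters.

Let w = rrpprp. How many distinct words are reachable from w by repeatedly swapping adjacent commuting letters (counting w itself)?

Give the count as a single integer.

20

0(r) covers ∅
1(r) covers 0:r
2(p) covers ∅
3(p) covers 2:p
4(r) covers 1:r
5(p) covers 3:p
floor of heap: 0:r, 2:p
completions by unplaced set U, small U first (add the entries for U minus each lowest piece of U):
  |U|=1: {4}:1  {5}:1
  |U|=2: {1,4}:1  {3,5}:1  {4,5}:2
  |U|=3: {0,1,4}:1  {1,4,5}:3  {2,3,5}:1  {3,4,5}:3
  |U|=4: {0,1,4,5}:4  {1,3,4,5}:6  {2,3,4,5}:4
  start at 0(r): 10
  start at 2(p): 10
sum over floor = 20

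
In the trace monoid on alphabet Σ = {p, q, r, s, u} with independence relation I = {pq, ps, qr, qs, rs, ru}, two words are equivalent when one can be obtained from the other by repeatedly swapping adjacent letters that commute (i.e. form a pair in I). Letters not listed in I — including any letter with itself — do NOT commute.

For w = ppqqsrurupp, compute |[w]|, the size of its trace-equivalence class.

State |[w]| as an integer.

315

piece 0:p — minimal
piece 1:p rests on {0:p}
piece 2:q — minimal
piece 3:q rests on {2:q}
piece 4:s — minimal
piece 5:r rests on {1:p}
piece 6:u rests on {1:p, 3:q, 4:s}
piece 7:r rests on {5:r}
piece 8:u rests on {6:u}
piece 9:p rests on {7:r, 8:u}
piece 10:p rests on {9:p}
minimal pieces: {0:p, 2:q, 4:s}
ways to finish when only these pieces remain (= sum over removing one remaining piece with nothing left below it):
  1 left: {10}→1
  2 left: {9,10}→1
  3 left: {7,9,10}→1  {8,9,10}→1
  4 left: {5,7,9,10}→1  {6,8,9,10}→1  {7,8,9,10}→2
  5 left: {3,6,8,9,10}→1  {4,6,8,9,10}→1  {5,7,8,9,10}→3  {6,7,8,9,10}→3
  6 left: {2,3,6,8,9,10}→1  {3,4,6,8,9,10}→2  {3,6,7,8,9,10}→4  {4,6,7,8,9,10}→4  {5,6,7,8,9,10}→6
  7 left: {1,5,6,7,8,9,10}→6  {2,3,4,6,8,9,10}→3  {2,3,6,7,8,9,10}→5  {3,4,6,7,8,9,10}→10  {3,5,6,7,8,9,10}→10  {4,5,6,7,8,9,10}→10
  8 left: {0,1,5,6,7,8,9,10}→6  {1,3,5,6,7,8,9,10}→16  {1,4,5,6,7,8,9,10}→16  {2,3,4,6,7,8,9,10}→18  {2,3,5,6,7,8,9,10}→15  {3,4,5,6,7,8,9,10}→30
  9 left: {0,1,3,5,6,7,8,9,10}→22  {0,1,4,5,6,7,8,9,10}→22  {1,2,3,5,6,7,8,9,10}→31  {1,3,4,5,6,7,8,9,10}→62  {2,3,4,5,6,7,8,9,10}→63
  placing 0:p first → 156 extensions
  placing 2:q first → 106 extensions
  placing 4:s first → 53 extensions
total linear extensions = 315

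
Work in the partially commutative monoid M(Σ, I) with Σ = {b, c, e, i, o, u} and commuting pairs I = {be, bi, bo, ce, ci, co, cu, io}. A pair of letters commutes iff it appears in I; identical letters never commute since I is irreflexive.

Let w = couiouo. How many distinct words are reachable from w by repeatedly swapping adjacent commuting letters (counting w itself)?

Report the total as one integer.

14

piece 0:c — minimal
piece 1:o — minimal
piece 2:u rests on {1:o}
piece 3:i rests on {2:u}
piece 4:o rests on {2:u}
piece 5:u rests on {3:i, 4:o}
piece 6:o rests on {5:u}
minimal pieces: {0:c, 1:o}
ways to finish when only these pieces remain (= sum over removing one remaining piece with nothing left below it):
  1 left: {0}→1  {6}→1
  2 left: {0,6}→2  {5,6}→1
  3 left: {0,5,6}→3  {3,5,6}→1  {4,5,6}→1
  4 left: {0,3,5,6}→4  {0,4,5,6}→4  {3,4,5,6}→2
  5 left: {0,3,4,5,6}→10  {2,3,4,5,6}→2
  placing 0:c first → 2 extensions
  placing 1:o first → 12 extensions
total linear extensions = 14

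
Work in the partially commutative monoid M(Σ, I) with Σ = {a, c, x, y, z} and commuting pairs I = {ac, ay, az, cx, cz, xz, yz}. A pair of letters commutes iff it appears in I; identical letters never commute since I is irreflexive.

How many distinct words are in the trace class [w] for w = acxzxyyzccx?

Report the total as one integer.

drop 0:a onto floor
drop 1:c onto floor
drop 2:x onto {0:a}
drop 3:z onto floor
drop 4:x onto {2:x}
drop 5:y onto {1:c, 4:x}
drop 6:y onto {5:y}
drop 7:z onto {3:z}
drop 8:c onto {6:y}
drop 9:c onto {8:c}
drop 10:x onto {6:y}
ground layer = {0:a, 1:c, 3:z}
drop-orders for the pieces not yet dropped (sum over which currently-grounded one goes next):
  1 to go: {7} 1  {9} 1  {10} 1
  2 to go: {3,7} 1  {7,9} 2  {7,10} 2  {8,9} 1  {9,10} 2
  3 to go: {3,7,9} 3  {3,7,10} 3  {7,8,9} 3  {7,9,10} 6  {8,9,10} 3
  4 to go: {3,7,8,9} 6  {3,7,9,10} 12  {6,8,9,10} 3  {7,8,9,10} 12
  5 to go: {3,7,8,9,10} 30  {5,6,8,9,10} 3  {6,7,8,9,10} 15
  6 to go: {1,5,6,8,9,10} 3  {3,6,7,8,9,10} 45  {4,5,6,8,9,10} 3  {5,6,7,8,9,10} 18
  7 to go: {1,4,5,6,8,9,10} 6  {1,5,6,7,8,9,10} 21  {2,4,5,6,8,9,10} 3  {3,5,6,7,8,9,10} 63  {4,5,6,7,8,9,10} 21
  8 to go: {0,2,4,5,6,8,9,10} 3  {1,2,4,5,6,8,9,10} 9  {1,3,5,6,7,8,9,10} 84  {1,4,5,6,7,8,9,10} 48  {2,4,5,6,7,8,9,10} 24  {3,4,5,6,7,8,9,10} 84
  9 to go: {0,1,2,4,5,6,8,9,10} 12  {0,2,4,5,6,7,8,9,10} 27  {1,2,4,5,6,7,8,9,10} 81  {1,3,4,5,6,7,8,9,10} 216  {2,3,4,5,6,7,8,9,10} 108
  if 0:a drops first: 405 orders
  if 1:c drops first: 135 orders
  if 3:z drops first: 120 orders
heap linearizations: 660

660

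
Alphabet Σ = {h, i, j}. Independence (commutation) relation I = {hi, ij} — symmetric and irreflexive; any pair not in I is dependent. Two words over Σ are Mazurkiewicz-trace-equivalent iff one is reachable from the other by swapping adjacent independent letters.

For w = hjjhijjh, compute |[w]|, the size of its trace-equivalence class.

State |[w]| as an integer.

8

piece 0:h — minimal
piece 1:j rests on {0:h}
piece 2:j rests on {1:j}
piece 3:h rests on {2:j}
piece 4:i — minimal
piece 5:j rests on {3:h}
piece 6:j rests on {5:j}
piece 7:h rests on {6:j}
minimal pieces: {0:h, 4:i}
ways to finish when only these pieces remain (= sum over removing one remaining piece with nothing left below it):
  1 left: {4}→1  {7}→1
  2 left: {4,7}→2  {6,7}→1
  3 left: {4,6,7}→3  {5,6,7}→1
  4 left: {3,5,6,7}→1  {4,5,6,7}→4
  5 left: {2,3,5,6,7}→1  {3,4,5,6,7}→5
  6 left: {1,2,3,5,6,7}→1  {2,3,4,5,6,7}→6
  placing 0:h first → 7 extensions
  placing 4:i first → 1 extensions
total linear extensions = 8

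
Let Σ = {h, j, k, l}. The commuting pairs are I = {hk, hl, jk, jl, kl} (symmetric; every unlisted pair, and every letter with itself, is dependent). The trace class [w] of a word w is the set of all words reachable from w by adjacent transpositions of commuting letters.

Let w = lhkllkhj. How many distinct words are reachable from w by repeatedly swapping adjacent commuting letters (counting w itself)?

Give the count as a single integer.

560

0(l) covers ∅
1(h) covers ∅
2(k) covers ∅
3(l) covers 0:l
4(l) covers 3:l
5(k) covers 2:k
6(h) covers 1:h
7(j) covers 6:h
floor of heap: 0:l, 1:h, 2:k
completions by unplaced set U, small U first (add the entries for U minus each lowest piece of U):
  |U|=1: {4}:1  {5}:1  {7}:1
  |U|=2: {2,5}:1  {3,4}:1  {4,5}:2  {4,7}:2  {5,7}:2  {6,7}:1
  |U|=3: {0,3,4}:1  {1,6,7}:1  {2,4,5}:3  {2,5,7}:3  {3,4,5}:3  {3,4,7}:3  {4,5,7}:6  {4,6,7}:3  {5,6,7}:3
  |U|=4: {0,3,4,5}:4  {0,3,4,7}:4  {1,4,6,7}:4  {1,5,6,7}:4  {2,3,4,5}:6  {2,4,5,7}:12  {2,5,6,7}:6  {3,4,5,7}:12  {3,4,6,7}:6  {4,5,6,7}:12
  |U|=5: {0,2,3,4,5}:10  {0,3,4,5,7}:20  {0,3,4,6,7}:10  {1,2,5,6,7}:10  {1,3,4,6,7}:10  {1,4,5,6,7}:20  {2,3,4,5,7}:30  {2,4,5,6,7}:30  {3,4,5,6,7}:30
  |U|=6: {0,1,3,4,6,7}:20  {0,2,3,4,5,7}:60  {0,3,4,5,6,7}:60  {1,2,4,5,6,7}:60  {1,3,4,5,6,7}:60  {2,3,4,5,6,7}:90
  start at 0(l): 210
  start at 1(h): 210
  start at 2(k): 140
sum over floor = 560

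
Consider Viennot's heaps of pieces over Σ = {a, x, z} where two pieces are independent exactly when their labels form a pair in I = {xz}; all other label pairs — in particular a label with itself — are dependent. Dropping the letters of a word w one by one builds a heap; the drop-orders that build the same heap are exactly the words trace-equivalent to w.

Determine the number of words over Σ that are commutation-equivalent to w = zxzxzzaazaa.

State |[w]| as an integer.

15

#0=z has no predecessor
#1=x has no predecessor
#2=z depends on [0:z]
#3=x depends on [1:x]
#4=z depends on [2:z]
#5=z depends on [4:z]
#6=a depends on [3:x, 5:z]
#7=a depends on [6:a]
#8=z depends on [7:a]
#9=a depends on [8:z]
#10=a depends on [9:a]
sources: [0:z, 1:x]
N(rest) = Σ N(rest − s) over sources s of rest; N(one piece) = 1:
  size 1 → [10]=1
  size 2 → [9,10]=1
  size 3 → [8,9,10]=1
  size 4 → [7,8,9,10]=1
  size 5 → [6,7,8,9,10]=1
  size 6 → [3,6,7,8,9,10]=1  [5,6,7,8,9,10]=1
  size 7 → [1,3,6,7,8,9,10]=1  [3,5,6,7,8,9,10]=2  [4,5,6,7,8,9,10]=1
  size 8 → [1,3,5,6,7,8,9,10]=3  [2,4,5,6,7,8,9,10]=1  [3,4,5,6,7,8,9,10]=3
  size 9 → [0,2,4,5,6,7,8,9,10]=1  [1,3,4,5,6,7,8,9,10]=6  [2,3,4,5,6,7,8,9,10]=4
  first=0(z) contributes 10
  first=1(x) contributes 5
|[w]| = 15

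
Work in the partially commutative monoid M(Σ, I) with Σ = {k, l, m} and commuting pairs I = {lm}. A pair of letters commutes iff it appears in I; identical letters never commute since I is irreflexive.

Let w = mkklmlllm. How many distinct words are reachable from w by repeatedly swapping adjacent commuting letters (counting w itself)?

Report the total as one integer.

piece 0:m — minimal
piece 1:k rests on {0:m}
piece 2:k rests on {1:k}
piece 3:l rests on {2:k}
piece 4:m rests on {2:k}
piece 5:l rests on {3:l}
piece 6:l rests on {5:l}
piece 7:l rests on {6:l}
piece 8:m rests on {4:m}
minimal pieces: {0:m}
ways to finish when only these pieces remain (= sum over removing one remaining piece with nothing left below it):
  1 left: {7}→1  {8}→1
  2 left: {4,8}→1  {6,7}→1  {7,8}→2
  3 left: {4,7,8}→3  {5,6,7}→1  {6,7,8}→3
  4 left: {3,5,6,7}→1  {4,6,7,8}→6  {5,6,7,8}→4
  5 left: {3,5,6,7,8}→5  {4,5,6,7,8}→10
  6 left: {3,4,5,6,7,8}→15
  7 left: {2,3,4,5,6,7,8}→15
  placing 0:m first → 15 extensions

15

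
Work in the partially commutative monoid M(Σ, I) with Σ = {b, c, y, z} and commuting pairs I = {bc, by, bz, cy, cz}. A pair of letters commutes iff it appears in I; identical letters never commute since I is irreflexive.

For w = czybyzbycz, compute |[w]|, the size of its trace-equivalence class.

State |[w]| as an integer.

drop 0:c onto floor
drop 1:z onto floor
drop 2:y onto {1:z}
drop 3:b onto floor
drop 4:y onto {2:y}
drop 5:z onto {4:y}
drop 6:b onto {3:b}
drop 7:y onto {5:z}
drop 8:c onto {0:c}
drop 9:z onto {7:y}
ground layer = {0:c, 1:z, 3:b}
drop-orders for the pieces not yet dropped (sum over which currently-grounded one goes next):
  1 to go: {6} 1  {8} 1  {9} 1
  2 to go: {0,8} 1  {3,6} 1  {6,8} 2  {6,9} 2  {7,9} 1  {8,9} 2
  3 to go: {0,6,8} 3  {0,8,9} 3  {3,6,8} 3  {3,6,9} 3  {5,7,9} 1  {6,7,9} 3  {6,8,9} 6  {7,8,9} 3
  4 to go: {0,3,6,8} 6  {0,6,8,9} 12  {0,7,8,9} 6  {3,6,7,9} 6  {3,6,8,9} 12  {4,5,7,9} 1  {5,6,7,9} 4  {5,7,8,9} 4  {6,7,8,9} 12
  5 to go: {0,3,6,8,9} 30  {0,5,7,8,9} 10  {0,6,7,8,9} 30  {2,4,5,7,9} 1  {3,5,6,7,9} 10  {3,6,7,8,9} 30  {4,5,6,7,9} 5  {4,5,7,8,9} 5  {5,6,7,8,9} 20
  6 to go: {0,3,6,7,8,9} 90  {0,4,5,7,8,9} 15  {0,5,6,7,8,9} 60  {1,2,4,5,7,9} 1  {2,4,5,6,7,9} 6  {2,4,5,7,8,9} 6  {3,4,5,6,7,9} 15  {3,5,6,7,8,9} 60  {4,5,6,7,8,9} 30
  7 to go: {0,2,4,5,7,8,9} 21  {0,3,5,6,7,8,9} 210  {0,4,5,6,7,8,9} 105  {1,2,4,5,6,7,9} 7  {1,2,4,5,7,8,9} 7  {2,3,4,5,6,7,9} 21  {2,4,5,6,7,8,9} 42  {3,4,5,6,7,8,9} 105
  8 to go: {0,1,2,4,5,7,8,9} 28  {0,2,4,5,6,7,8,9} 168  {0,3,4,5,6,7,8,9} 420  {1,2,3,4,5,6,7,9} 28  {1,2,4,5,6,7,8,9} 56  {2,3,4,5,6,7,8,9} 168
  if 0:c drops first: 252 orders
  if 1:z drops first: 756 orders
  if 3:b drops first: 252 orders
heap linearizations: 1260

1260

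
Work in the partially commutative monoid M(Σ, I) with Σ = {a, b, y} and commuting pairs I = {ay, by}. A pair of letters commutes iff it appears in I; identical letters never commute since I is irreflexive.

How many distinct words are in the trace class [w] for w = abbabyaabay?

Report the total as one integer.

55

drop 0:a onto floor
drop 1:b onto {0:a}
drop 2:b onto {1:b}
drop 3:a onto {2:b}
drop 4:b onto {3:a}
drop 5:y onto floor
drop 6:a onto {4:b}
drop 7:a onto {6:a}
drop 8:b onto {7:a}
drop 9:a onto {8:b}
drop 10:y onto {5:y}
ground layer = {0:a, 5:y}
drop-orders for the pieces not yet dropped (sum over which currently-grounded one goes next):
  1 to go: {9} 1  {10} 1
  2 to go: {5,10} 1  {8,9} 1  {9,10} 2
  3 to go: {5,9,10} 3  {7,8,9} 1  {8,9,10} 3
  4 to go: {5,8,9,10} 6  {6,7,8,9} 1  {7,8,9,10} 4
  5 to go: {4,6,7,8,9} 1  {5,7,8,9,10} 10  {6,7,8,9,10} 5
  6 to go: {3,4,6,7,8,9} 1  {4,6,7,8,9,10} 6  {5,6,7,8,9,10} 15
  7 to go: {2,3,4,6,7,8,9} 1  {3,4,6,7,8,9,10} 7  {4,5,6,7,8,9,10} 21
  8 to go: {1,2,3,4,6,7,8,9} 1  {2,3,4,6,7,8,9,10} 8  {3,4,5,6,7,8,9,10} 28
  9 to go: {0,1,2,3,4,6,7,8,9} 1  {1,2,3,4,6,7,8,9,10} 9  {2,3,4,5,6,7,8,9,10} 36
  if 0:a drops first: 45 orders
  if 5:y drops first: 10 orders
heap linearizations: 55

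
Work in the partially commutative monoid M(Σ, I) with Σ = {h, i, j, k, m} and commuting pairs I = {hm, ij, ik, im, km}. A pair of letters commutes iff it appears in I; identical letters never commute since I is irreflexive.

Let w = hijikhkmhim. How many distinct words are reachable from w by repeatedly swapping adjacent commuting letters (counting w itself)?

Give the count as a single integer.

drop 0:h onto floor
drop 1:i onto {0:h}
drop 2:j onto {0:h}
drop 3:i onto {1:i}
drop 4:k onto {2:j}
drop 5:h onto {3:i, 4:k}
drop 6:k onto {5:h}
drop 7:m onto {2:j}
drop 8:h onto {6:k}
drop 9:i onto {8:h}
drop 10:m onto {7:m}
ground layer = {0:h}
drop-orders for the pieces not yet dropped (sum over which currently-grounded one goes next):
  1 to go: {9} 1  {10} 1
  2 to go: {7,10} 1  {8,9} 1  {9,10} 2
  3 to go: {6,8,9} 1  {7,9,10} 3  {8,9,10} 3
  4 to go: {5,6,8,9} 1  {6,8,9,10} 4  {7,8,9,10} 6
  5 to go: {3,5,6,8,9} 1  {4,5,6,8,9} 1  {5,6,8,9,10} 5  {6,7,8,9,10} 10
  6 to go: {1,3,5,6,8,9} 1  {3,4,5,6,8,9} 2  {3,5,6,8,9,10} 6  {4,5,6,8,9,10} 6  {5,6,7,8,9,10} 15
  7 to go: {1,3,4,5,6,8,9} 3  {1,3,5,6,8,9,10} 7  {3,4,5,6,8,9,10} 14  {3,5,6,7,8,9,10} 21  {4,5,6,7,8,9,10} 21
  8 to go: {1,3,4,5,6,8,9,10} 24  {1,3,5,6,7,8,9,10} 28  {2,4,5,6,7,8,9,10} 21  {3,4,5,6,7,8,9,10} 56
  9 to go: {1,3,4,5,6,7,8,9,10} 108  {2,3,4,5,6,7,8,9,10} 77
  if 0:h drops first: 185 orders

185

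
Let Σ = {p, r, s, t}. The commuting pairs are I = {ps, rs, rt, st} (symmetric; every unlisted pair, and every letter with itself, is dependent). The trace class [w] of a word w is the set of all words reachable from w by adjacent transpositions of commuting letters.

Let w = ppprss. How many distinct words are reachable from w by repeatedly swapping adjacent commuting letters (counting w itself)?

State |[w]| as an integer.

0(p) covers ∅
1(p) covers 0:p
2(p) covers 1:p
3(r) covers 2:p
4(s) covers ∅
5(s) covers 4:s
floor of heap: 0:p, 4:s
completions by unplaced set U, small U first (add the entries for U minus each lowest piece of U):
  |U|=1: {3}:1  {5}:1
  |U|=2: {2,3}:1  {3,5}:2  {4,5}:1
  |U|=3: {1,2,3}:1  {2,3,5}:3  {3,4,5}:3
  |U|=4: {0,1,2,3}:1  {1,2,3,5}:4  {2,3,4,5}:6
  start at 0(p): 10
  start at 4(s): 5
sum over floor = 15

15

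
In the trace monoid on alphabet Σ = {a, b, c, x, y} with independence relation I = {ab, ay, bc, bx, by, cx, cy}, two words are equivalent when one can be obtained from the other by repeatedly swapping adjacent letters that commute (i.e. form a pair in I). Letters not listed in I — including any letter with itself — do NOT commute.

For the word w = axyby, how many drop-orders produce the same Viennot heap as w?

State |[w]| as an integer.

drop 0:a onto floor
drop 1:x onto {0:a}
drop 2:y onto {1:x}
drop 3:b onto floor
drop 4:y onto {2:y}
ground layer = {0:a, 3:b}
drop-orders for the pieces not yet dropped (sum over which currently-grounded one goes next):
  1 to go: {3} 1  {4} 1
  2 to go: {2,4} 1  {3,4} 2
  3 to go: {1,2,4} 1  {2,3,4} 3
  if 0:a drops first: 4 orders
  if 3:b drops first: 1 orders
heap linearizations: 5

5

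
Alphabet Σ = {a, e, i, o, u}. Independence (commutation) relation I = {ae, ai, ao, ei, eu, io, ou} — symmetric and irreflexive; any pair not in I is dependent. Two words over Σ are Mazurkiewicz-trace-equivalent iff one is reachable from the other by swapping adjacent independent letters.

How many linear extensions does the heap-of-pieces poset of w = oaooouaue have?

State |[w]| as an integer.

piece 0:o — minimal
piece 1:a — minimal
piece 2:o rests on {0:o}
piece 3:o rests on {2:o}
piece 4:o rests on {3:o}
piece 5:u rests on {1:a}
piece 6:a rests on {5:u}
piece 7:u rests on {6:a}
piece 8:e rests on {4:o}
minimal pieces: {0:o, 1:a}
ways to finish when only these pieces remain (= sum over removing one remaining piece with nothing left below it):
  1 left: {7}→1  {8}→1
  2 left: {4,8}→1  {6,7}→1  {7,8}→2
  3 left: {3,4,8}→1  {4,7,8}→3  {5,6,7}→1  {6,7,8}→3
  4 left: {1,5,6,7}→1  {2,3,4,8}→1  {3,4,7,8}→4  {4,6,7,8}→6  {5,6,7,8}→4
  5 left: {0,2,3,4,8}→1  {1,5,6,7,8}→5  {2,3,4,7,8}→5  {3,4,6,7,8}→10  {4,5,6,7,8}→10
  6 left: {0,2,3,4,7,8}→6  {1,4,5,6,7,8}→15  {2,3,4,6,7,8}→15  {3,4,5,6,7,8}→20
  7 left: {0,2,3,4,6,7,8}→21  {1,3,4,5,6,7,8}→35  {2,3,4,5,6,7,8}→35
  placing 0:o first → 70 extensions
  placing 1:a first → 56 extensions
total linear extensions = 126

126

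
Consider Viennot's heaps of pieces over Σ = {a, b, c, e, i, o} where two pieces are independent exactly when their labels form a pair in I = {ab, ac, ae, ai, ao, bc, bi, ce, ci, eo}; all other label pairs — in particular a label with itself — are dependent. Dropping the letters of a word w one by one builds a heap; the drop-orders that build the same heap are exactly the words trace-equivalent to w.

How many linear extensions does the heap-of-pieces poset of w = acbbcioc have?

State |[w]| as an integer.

piece 0:a — minimal
piece 1:c — minimal
piece 2:b — minimal
piece 3:b rests on {2:b}
piece 4:c rests on {1:c}
piece 5:i — minimal
piece 6:o rests on {3:b, 4:c, 5:i}
piece 7:c rests on {6:o}
minimal pieces: {0:a, 1:c, 2:b, 5:i}
ways to finish when only these pieces remain (= sum over removing one remaining piece with nothing left below it):
  1 left: {0}→1  {7}→1
  2 left: {0,7}→2  {6,7}→1
  3 left: {0,6,7}→3  {3,6,7}→1  {4,6,7}→1  {5,6,7}→1
  4 left: {0,3,6,7}→4  {0,4,6,7}→4  {0,5,6,7}→4  {1,4,6,7}→1  {2,3,6,7}→1  {3,4,6,7}→2  {3,5,6,7}→2  {4,5,6,7}→2
  5 left: {0,1,4,6,7}→5  {0,2,3,6,7}→5  {0,3,4,6,7}→10  {0,3,5,6,7}→10  {0,4,5,6,7}→10  {1,3,4,6,7}→3  {1,4,5,6,7}→3  {2,3,4,6,7}→3  {2,3,5,6,7}→3  {3,4,5,6,7}→6
  6 left: {0,1,3,4,6,7}→18  {0,1,4,5,6,7}→18  {0,2,3,4,6,7}→18  {0,2,3,5,6,7}→18  {0,3,4,5,6,7}→36  {1,2,3,4,6,7}→6  {1,3,4,5,6,7}→12  {2,3,4,5,6,7}→12
  placing 0:a first → 30 extensions
  placing 1:c first → 84 extensions
  placing 2:b first → 84 extensions
  placing 5:i first → 42 extensions
total linear extensions = 240

240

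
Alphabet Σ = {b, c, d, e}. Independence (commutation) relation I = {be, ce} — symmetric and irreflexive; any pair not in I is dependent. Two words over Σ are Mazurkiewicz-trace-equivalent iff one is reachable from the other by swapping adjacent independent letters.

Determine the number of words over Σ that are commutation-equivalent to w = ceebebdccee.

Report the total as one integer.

#0=c has no predecessor
#1=e has no predecessor
#2=e depends on [1:e]
#3=b depends on [0:c]
#4=e depends on [2:e]
#5=b depends on [3:b]
#6=d depends on [4:e, 5:b]
#7=c depends on [6:d]
#8=c depends on [7:c]
#9=e depends on [6:d]
#10=e depends on [9:e]
sources: [0:c, 1:e]
N(rest) = Σ N(rest − s) over sources s of rest; N(one piece) = 1:
  size 1 → [8]=1  [10]=1
  size 2 → [7,8]=1  [8,10]=2  [9,10]=1
  size 3 → [7,8,10]=3  [8,9,10]=3
  size 4 → [7,8,9,10]=6
  size 5 → [6,7,8,9,10]=6
  size 6 → [4,6,7,8,9,10]=6  [5,6,7,8,9,10]=6
  size 7 → [2,4,6,7,8,9,10]=6  [3,5,6,7,8,9,10]=6  [4,5,6,7,8,9,10]=12
  size 8 → [0,3,5,6,7,8,9,10]=6  [1,2,4,6,7,8,9,10]=6  [2,4,5,6,7,8,9,10]=18  [3,4,5,6,7,8,9,10]=18
  size 9 → [0,3,4,5,6,7,8,9,10]=24  [1,2,4,5,6,7,8,9,10]=24  [2,3,4,5,6,7,8,9,10]=36
  first=0(c) contributes 60
  first=1(e) contributes 60
|[w]| = 120

120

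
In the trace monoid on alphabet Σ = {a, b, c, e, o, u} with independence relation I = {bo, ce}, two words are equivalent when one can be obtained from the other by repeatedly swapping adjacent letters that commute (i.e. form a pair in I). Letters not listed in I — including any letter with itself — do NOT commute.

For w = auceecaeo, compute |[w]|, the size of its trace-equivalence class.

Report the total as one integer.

6

#0=a has no predecessor
#1=u depends on [0:a]
#2=c depends on [1:u]
#3=e depends on [1:u]
#4=e depends on [3:e]
#5=c depends on [2:c]
#6=a depends on [4:e, 5:c]
#7=e depends on [6:a]
#8=o depends on [7:e]
sources: [0:a]
N(rest) = Σ N(rest − s) over sources s of rest; N(one piece) = 1:
  size 1 → [8]=1
  size 2 → [7,8]=1
  size 3 → [6,7,8]=1
  size 4 → [4,6,7,8]=1  [5,6,7,8]=1
  size 5 → [2,5,6,7,8]=1  [3,4,6,7,8]=1  [4,5,6,7,8]=2
  size 6 → [2,4,5,6,7,8]=3  [3,4,5,6,7,8]=3
  size 7 → [2,3,4,5,6,7,8]=6
  first=0(a) contributes 6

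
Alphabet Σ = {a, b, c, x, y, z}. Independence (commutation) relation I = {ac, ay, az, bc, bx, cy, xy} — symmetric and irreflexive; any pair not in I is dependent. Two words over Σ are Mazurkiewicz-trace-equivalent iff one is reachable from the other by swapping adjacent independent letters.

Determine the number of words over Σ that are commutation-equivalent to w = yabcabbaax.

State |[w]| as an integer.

18

drop 0:y onto floor
drop 1:a onto floor
drop 2:b onto {0:y, 1:a}
drop 3:c onto floor
drop 4:a onto {2:b}
drop 5:b onto {4:a}
drop 6:b onto {5:b}
drop 7:a onto {6:b}
drop 8:a onto {7:a}
drop 9:x onto {3:c, 8:a}
ground layer = {0:y, 1:a, 3:c}
drop-orders for the pieces not yet dropped (sum over which currently-grounded one goes next):
  1 to go: {9} 1
  2 to go: {3,9} 1  {8,9} 1
  3 to go: {3,8,9} 2  {7,8,9} 1
  4 to go: {3,7,8,9} 3  {6,7,8,9} 1
  5 to go: {3,6,7,8,9} 4  {5,6,7,8,9} 1
  6 to go: {3,5,6,7,8,9} 5  {4,5,6,7,8,9} 1
  7 to go: {2,4,5,6,7,8,9} 1  {3,4,5,6,7,8,9} 6
  8 to go: {0,2,4,5,6,7,8,9} 1  {1,2,4,5,6,7,8,9} 1  {2,3,4,5,6,7,8,9} 7
  if 0:y drops first: 8 orders
  if 1:a drops first: 8 orders
  if 3:c drops first: 2 orders
heap linearizations: 18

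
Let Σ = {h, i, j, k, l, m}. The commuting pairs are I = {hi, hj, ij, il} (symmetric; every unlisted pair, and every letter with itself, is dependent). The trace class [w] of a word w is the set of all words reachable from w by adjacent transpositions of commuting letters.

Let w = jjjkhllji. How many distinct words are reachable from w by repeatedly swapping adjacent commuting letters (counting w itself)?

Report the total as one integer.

#0=j has no predecessor
#1=j depends on [0:j]
#2=j depends on [1:j]
#3=k depends on [2:j]
#4=h depends on [3:k]
#5=l depends on [4:h]
#6=l depends on [5:l]
#7=j depends on [6:l]
#8=i depends on [3:k]
sources: [0:j]
N(rest) = Σ N(rest − s) over sources s of rest; N(one piece) = 1:
  size 1 → [7]=1  [8]=1
  size 2 → [6,7]=1  [7,8]=2
  size 3 → [5,6,7]=1  [6,7,8]=3
  size 4 → [4,5,6,7]=1  [5,6,7,8]=4
  size 5 → [4,5,6,7,8]=5
  size 6 → [3,4,5,6,7,8]=5
  size 7 → [2,3,4,5,6,7,8]=5
  first=0(j) contributes 5

5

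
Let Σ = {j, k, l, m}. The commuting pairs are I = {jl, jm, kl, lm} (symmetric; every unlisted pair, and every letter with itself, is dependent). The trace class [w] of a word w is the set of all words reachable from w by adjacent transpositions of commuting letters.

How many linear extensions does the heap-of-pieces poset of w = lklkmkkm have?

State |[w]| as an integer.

drop 0:l onto floor
drop 1:k onto floor
drop 2:l onto {0:l}
drop 3:k onto {1:k}
drop 4:m onto {3:k}
drop 5:k onto {4:m}
drop 6:k onto {5:k}
drop 7:m onto {6:k}
ground layer = {0:l, 1:k}
drop-orders for the pieces not yet dropped (sum over which currently-grounded one goes next):
  1 to go: {2} 1  {7} 1
  2 to go: {0,2} 1  {2,7} 2  {6,7} 1
  3 to go: {0,2,7} 3  {2,6,7} 3  {5,6,7} 1
  4 to go: {0,2,6,7} 6  {2,5,6,7} 4  {4,5,6,7} 1
  5 to go: {0,2,5,6,7} 10  {2,4,5,6,7} 5  {3,4,5,6,7} 1
  6 to go: {0,2,4,5,6,7} 15  {1,3,4,5,6,7} 1  {2,3,4,5,6,7} 6
  if 0:l drops first: 7 orders
  if 1:k drops first: 21 orders
heap linearizations: 28

28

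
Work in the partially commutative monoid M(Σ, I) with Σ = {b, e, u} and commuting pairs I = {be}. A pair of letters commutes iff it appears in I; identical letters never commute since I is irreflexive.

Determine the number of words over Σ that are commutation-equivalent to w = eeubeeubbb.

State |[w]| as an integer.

3

piece 0:e — minimal
piece 1:e rests on {0:e}
piece 2:u rests on {1:e}
piece 3:b rests on {2:u}
piece 4:e rests on {2:u}
piece 5:e rests on {4:e}
piece 6:u rests on {3:b, 5:e}
piece 7:b rests on {6:u}
piece 8:b rests on {7:b}
piece 9:b rests on {8:b}
minimal pieces: {0:e}
ways to finish when only these pieces remain (= sum over removing one remaining piece with nothing left below it):
  1 left: {9}→1
  2 left: {8,9}→1
  3 left: {7,8,9}→1
  4 left: {6,7,8,9}→1
  5 left: {3,6,7,8,9}→1  {5,6,7,8,9}→1
  6 left: {3,5,6,7,8,9}→2  {4,5,6,7,8,9}→1
  7 left: {3,4,5,6,7,8,9}→3
  8 left: {2,3,4,5,6,7,8,9}→3
  placing 0:e first → 3 extensions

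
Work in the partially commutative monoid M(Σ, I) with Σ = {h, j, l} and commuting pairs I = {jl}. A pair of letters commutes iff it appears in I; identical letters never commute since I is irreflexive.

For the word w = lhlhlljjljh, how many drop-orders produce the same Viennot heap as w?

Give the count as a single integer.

#0=l has no predecessor
#1=h depends on [0:l]
#2=l depends on [1:h]
#3=h depends on [2:l]
#4=l depends on [3:h]
#5=l depends on [4:l]
#6=j depends on [3:h]
#7=j depends on [6:j]
#8=l depends on [5:l]
#9=j depends on [7:j]
#10=h depends on [8:l, 9:j]
sources: [0:l]
N(rest) = Σ N(rest − s) over sources s of rest; N(one piece) = 1:
  size 1 → [10]=1
  size 2 → [8,10]=1  [9,10]=1
  size 3 → [5,8,10]=1  [7,9,10]=1  [8,9,10]=2
  size 4 → [4,5,8,10]=1  [5,8,9,10]=3  [6,7,9,10]=1  [7,8,9,10]=3
  size 5 → [4,5,8,9,10]=4  [5,7,8,9,10]=6  [6,7,8,9,10]=4
  size 6 → [4,5,7,8,9,10]=10  [5,6,7,8,9,10]=10
  size 7 → [4,5,6,7,8,9,10]=20
  size 8 → [3,4,5,6,7,8,9,10]=20
  size 9 → [2,3,4,5,6,7,8,9,10]=20
  first=0(l) contributes 20

20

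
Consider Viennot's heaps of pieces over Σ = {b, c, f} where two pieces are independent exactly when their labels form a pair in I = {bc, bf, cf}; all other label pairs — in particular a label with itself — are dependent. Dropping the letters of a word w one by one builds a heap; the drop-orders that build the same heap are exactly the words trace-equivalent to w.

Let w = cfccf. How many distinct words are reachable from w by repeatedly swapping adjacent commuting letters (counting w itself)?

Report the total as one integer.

0(c) covers ∅
1(f) covers ∅
2(c) covers 0:c
3(c) covers 2:c
4(f) covers 1:f
floor of heap: 0:c, 1:f
completions by unplaced set U, small U first (add the entries for U minus each lowest piece of U):
  |U|=1: {3}:1  {4}:1
  |U|=2: {1,4}:1  {2,3}:1  {3,4}:2
  |U|=3: {0,2,3}:1  {1,3,4}:3  {2,3,4}:3
  start at 0(c): 6
  start at 1(f): 4
sum over floor = 10

10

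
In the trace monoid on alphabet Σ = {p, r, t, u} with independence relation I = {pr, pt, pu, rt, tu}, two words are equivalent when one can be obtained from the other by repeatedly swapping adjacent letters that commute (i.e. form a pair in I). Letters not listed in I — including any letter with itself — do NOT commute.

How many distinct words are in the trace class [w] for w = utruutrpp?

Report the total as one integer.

piece 0:u — minimal
piece 1:t — minimal
piece 2:r rests on {0:u}
piece 3:u rests on {2:r}
piece 4:u rests on {3:u}
piece 5:t rests on {1:t}
piece 6:r rests on {4:u}
piece 7:p — minimal
piece 8:p rests on {7:p}
minimal pieces: {0:u, 1:t, 7:p}
ways to finish when only these pieces remain (= sum over removing one remaining piece with nothing left below it):
  1 left: {5}→1  {6}→1  {8}→1
  2 left: {1,5}→1  {4,6}→1  {5,6}→2  {5,8}→2  {6,8}→2  {7,8}→1
  3 left: {1,5,6}→3  {1,5,8}→3  {3,4,6}→1  {4,5,6}→3  {4,6,8}→3  {5,6,8}→6  {5,7,8}→3  {6,7,8}→3
  4 left: {1,4,5,6}→6  {1,5,6,8}→12  {1,5,7,8}→6  {2,3,4,6}→1  {3,4,5,6}→4  {3,4,6,8}→4  {4,5,6,8}→12  {4,6,7,8}→6  {5,6,7,8}→12
  5 left: {0,2,3,4,6}→1  {1,3,4,5,6}→10  {1,4,5,6,8}→30  {1,5,6,7,8}→30  {2,3,4,5,6}→5  {2,3,4,6,8}→5  {3,4,5,6,8}→20  {3,4,6,7,8}→10  {4,5,6,7,8}→30
  6 left: {0,2,3,4,5,6}→6  {0,2,3,4,6,8}→6  {1,2,3,4,5,6}→15  {1,3,4,5,6,8}→60  {1,4,5,6,7,8}→90  {2,3,4,5,6,8}→30  {2,3,4,6,7,8}→15  {3,4,5,6,7,8}→60
  7 left: {0,1,2,3,4,5,6}→21  {0,2,3,4,5,6,8}→42  {0,2,3,4,6,7,8}→21  {1,2,3,4,5,6,8}→105  {1,3,4,5,6,7,8}→210  {2,3,4,5,6,7,8}→105
  placing 0:u first → 420 extensions
  placing 1:t first → 168 extensions
  placing 7:p first → 168 extensions
total linear extensions = 756

756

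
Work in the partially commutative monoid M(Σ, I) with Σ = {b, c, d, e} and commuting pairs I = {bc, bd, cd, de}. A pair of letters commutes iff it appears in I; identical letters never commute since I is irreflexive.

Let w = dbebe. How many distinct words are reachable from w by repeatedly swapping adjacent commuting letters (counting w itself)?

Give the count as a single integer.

piece 0:d — minimal
piece 1:b — minimal
piece 2:e rests on {1:b}
piece 3:b rests on {2:e}
piece 4:e rests on {3:b}
minimal pieces: {0:d, 1:b}
ways to finish when only these pieces remain (= sum over removing one remaining piece with nothing left below it):
  1 left: {0}→1  {4}→1
  2 left: {0,4}→2  {3,4}→1
  3 left: {0,3,4}→3  {2,3,4}→1
  placing 0:d first → 1 extensions
  placing 1:b first → 4 extensions
total linear extensions = 5

5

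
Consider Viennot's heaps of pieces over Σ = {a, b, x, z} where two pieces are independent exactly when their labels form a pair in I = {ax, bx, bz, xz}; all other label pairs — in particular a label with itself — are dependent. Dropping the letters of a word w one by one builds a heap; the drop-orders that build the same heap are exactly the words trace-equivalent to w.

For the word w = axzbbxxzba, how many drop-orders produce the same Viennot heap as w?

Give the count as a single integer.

0(a) covers ∅
1(x) covers ∅
2(z) covers 0:a
3(b) covers 0:a
4(b) covers 3:b
5(x) covers 1:x
6(x) covers 5:x
7(z) covers 2:z
8(b) covers 4:b
9(a) covers 7:z, 8:b
floor of heap: 0:a, 1:x
completions by unplaced set U, small U first (add the entries for U minus each lowest piece of U):
  |U|=1: {6}:1  {9}:1
  |U|=2: {5,6}:1  {6,9}:2  {7,9}:1  {8,9}:1
  |U|=3: {1,5,6}:1  {2,7,9}:1  {4,8,9}:1  {5,6,9}:3  {6,7,9}:3  {6,8,9}:3  {7,8,9}:2
  |U|=4: {1,5,6,9}:4  {2,6,7,9}:4  {2,7,8,9}:3  {3,4,8,9}:1  {4,6,8,9}:4  {4,7,8,9}:3  {5,6,7,9}:6  {5,6,8,9}:6  {6,7,8,9}:8
  |U|=5: {1,5,6,7,9}:10  {1,5,6,8,9}:10  {2,4,7,8,9}:6  {2,5,6,7,9}:10  {2,6,7,8,9}:15  {3,4,6,8,9}:5  {3,4,7,8,9}:4  {4,5,6,8,9}:10  {4,6,7,8,9}:15  {5,6,7,8,9}:20
  |U|=6: {1,2,5,6,7,9}:20  {1,4,5,6,8,9}:20  {1,5,6,7,8,9}:40  {2,3,4,7,8,9}:10  {2,4,6,7,8,9}:36  {2,5,6,7,8,9}:45  {3,4,5,6,8,9}:15  {3,4,6,7,8,9}:24  {4,5,6,7,8,9}:45
  |U|=7: {0,2,3,4,7,8,9}:10  {1,2,5,6,7,8,9}:105  {1,3,4,5,6,8,9}:35  {1,4,5,6,7,8,9}:105  {2,3,4,6,7,8,9}:70  {2,4,5,6,7,8,9}:126  {3,4,5,6,7,8,9}:84
  |U|=8: {0,2,3,4,6,7,8,9}:80  {1,2,4,5,6,7,8,9}:336  {1,3,4,5,6,7,8,9}:224  {2,3,4,5,6,7,8,9}:280
  start at 0(a): 840
  start at 1(x): 360
sum over floor = 1200

1200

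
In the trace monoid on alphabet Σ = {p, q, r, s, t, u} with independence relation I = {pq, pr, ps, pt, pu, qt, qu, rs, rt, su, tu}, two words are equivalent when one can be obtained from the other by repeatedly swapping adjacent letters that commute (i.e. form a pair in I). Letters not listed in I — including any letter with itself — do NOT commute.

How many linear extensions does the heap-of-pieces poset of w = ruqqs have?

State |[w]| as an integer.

#0=r has no predecessor
#1=u depends on [0:r]
#2=q depends on [0:r]
#3=q depends on [2:q]
#4=s depends on [3:q]
sources: [0:r]
N(rest) = Σ N(rest − s) over sources s of rest; N(one piece) = 1:
  size 1 → [1]=1  [4]=1
  size 2 → [1,4]=2  [3,4]=1
  size 3 → [1,3,4]=3  [2,3,4]=1
  first=0(r) contributes 4

4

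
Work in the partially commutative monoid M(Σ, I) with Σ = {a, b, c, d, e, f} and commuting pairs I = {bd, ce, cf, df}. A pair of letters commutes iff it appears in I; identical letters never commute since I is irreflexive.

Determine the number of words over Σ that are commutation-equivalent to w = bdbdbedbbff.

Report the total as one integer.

50

drop 0:b onto floor
drop 1:d onto floor
drop 2:b onto {0:b}
drop 3:d onto {1:d}
drop 4:b onto {2:b}
drop 5:e onto {3:d, 4:b}
drop 6:d onto {5:e}
drop 7:b onto {5:e}
drop 8:b onto {7:b}
drop 9:f onto {8:b}
drop 10:f onto {9:f}
ground layer = {0:b, 1:d}
drop-orders for the pieces not yet dropped (sum over which currently-grounded one goes next):
  1 to go: {6} 1  {10} 1
  2 to go: {6,10} 2  {9,10} 1
  3 to go: {6,9,10} 3  {8,9,10} 1
  4 to go: {6,8,9,10} 4  {7,8,9,10} 1
  5 to go: {6,7,8,9,10} 5
  6 to go: {5,6,7,8,9,10} 5
  7 to go: {3,5,6,7,8,9,10} 5  {4,5,6,7,8,9,10} 5
  8 to go: {1,3,5,6,7,8,9,10} 5  {2,4,5,6,7,8,9,10} 5  {3,4,5,6,7,8,9,10} 10
  9 to go: {0,2,4,5,6,7,8,9,10} 5  {1,3,4,5,6,7,8,9,10} 15  {2,3,4,5,6,7,8,9,10} 15
  if 0:b drops first: 30 orders
  if 1:d drops first: 20 orders
heap linearizations: 50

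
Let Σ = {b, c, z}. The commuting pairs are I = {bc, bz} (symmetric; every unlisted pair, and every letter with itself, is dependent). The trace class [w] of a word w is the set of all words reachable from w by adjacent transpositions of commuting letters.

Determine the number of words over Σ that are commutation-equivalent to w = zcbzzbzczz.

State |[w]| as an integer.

0(z) covers ∅
1(c) covers 0:z
2(b) covers ∅
3(z) covers 1:c
4(z) covers 3:z
5(b) covers 2:b
6(z) covers 4:z
7(c) covers 6:z
8(z) covers 7:c
9(z) covers 8:z
floor of heap: 0:z, 2:b
completions by unplaced set U, small U first (add the entries for U minus each lowest piece of U):
  |U|=1: {5}:1  {9}:1
  |U|=2: {2,5}:1  {5,9}:2  {8,9}:1
  |U|=3: {2,5,9}:3  {5,8,9}:3  {7,8,9}:1
  |U|=4: {2,5,8,9}:6  {5,7,8,9}:4  {6,7,8,9}:1
  |U|=5: {2,5,7,8,9}:10  {4,6,7,8,9}:1  {5,6,7,8,9}:5
  |U|=6: {2,5,6,7,8,9}:15  {3,4,6,7,8,9}:1  {4,5,6,7,8,9}:6
  |U|=7: {1,3,4,6,7,8,9}:1  {2,4,5,6,7,8,9}:21  {3,4,5,6,7,8,9}:7
  |U|=8: {0,1,3,4,6,7,8,9}:1  {1,3,4,5,6,7,8,9}:8  {2,3,4,5,6,7,8,9}:28
  start at 0(z): 36
  start at 2(b): 9
sum over floor = 45

45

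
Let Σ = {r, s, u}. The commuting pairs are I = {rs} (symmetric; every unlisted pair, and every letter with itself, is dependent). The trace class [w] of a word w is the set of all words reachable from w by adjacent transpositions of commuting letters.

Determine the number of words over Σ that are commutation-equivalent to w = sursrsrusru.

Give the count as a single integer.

#0=s has no predecessor
#1=u depends on [0:s]
#2=r depends on [1:u]
#3=s depends on [1:u]
#4=r depends on [2:r]
#5=s depends on [3:s]
#6=r depends on [4:r]
#7=u depends on [5:s, 6:r]
#8=s depends on [7:u]
#9=r depends on [7:u]
#10=u depends on [8:s, 9:r]
sources: [0:s]
N(rest) = Σ N(rest − s) over sources s of rest; N(one piece) = 1:
  size 1 → [10]=1
  size 2 → [8,10]=1  [9,10]=1
  size 3 → [8,9,10]=2
  size 4 → [7,8,9,10]=2
  size 5 → [5,7,8,9,10]=2  [6,7,8,9,10]=2
  size 6 → [3,5,7,8,9,10]=2  [4,6,7,8,9,10]=2  [5,6,7,8,9,10]=4
  size 7 → [2,4,6,7,8,9,10]=2  [3,5,6,7,8,9,10]=6  [4,5,6,7,8,9,10]=6
  size 8 → [2,4,5,6,7,8,9,10]=8  [3,4,5,6,7,8,9,10]=12
  size 9 → [2,3,4,5,6,7,8,9,10]=20
  first=0(s) contributes 20

20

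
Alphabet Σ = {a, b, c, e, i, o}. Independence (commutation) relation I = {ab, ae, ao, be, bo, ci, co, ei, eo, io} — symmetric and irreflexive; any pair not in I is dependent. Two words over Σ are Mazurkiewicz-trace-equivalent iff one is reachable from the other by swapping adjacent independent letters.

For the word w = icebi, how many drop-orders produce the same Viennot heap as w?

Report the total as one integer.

0(i) covers ∅
1(c) covers ∅
2(e) covers 1:c
3(b) covers 0:i, 1:c
4(i) covers 3:b
floor of heap: 0:i, 1:c
completions by unplaced set U, small U first (add the entries for U minus each lowest piece of U):
  |U|=1: {2}:1  {4}:1
  |U|=2: {2,4}:2  {3,4}:1
  |U|=3: {0,3,4}:1  {2,3,4}:3
  start at 0(i): 3
  start at 1(c): 4
sum over floor = 7

7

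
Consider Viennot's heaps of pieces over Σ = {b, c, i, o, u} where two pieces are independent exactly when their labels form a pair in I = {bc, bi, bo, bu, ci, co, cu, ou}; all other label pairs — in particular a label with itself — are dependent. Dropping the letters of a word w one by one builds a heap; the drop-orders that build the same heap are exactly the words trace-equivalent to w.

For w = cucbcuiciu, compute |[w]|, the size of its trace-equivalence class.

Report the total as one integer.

1260

#0=c has no predecessor
#1=u has no predecessor
#2=c depends on [0:c]
#3=b has no predecessor
#4=c depends on [2:c]
#5=u depends on [1:u]
#6=i depends on [5:u]
#7=c depends on [4:c]
#8=i depends on [6:i]
#9=u depends on [8:i]
sources: [0:c, 1:u, 3:b]
N(rest) = Σ N(rest − s) over sources s of rest; N(one piece) = 1:
  size 1 → [3]=1  [7]=1  [9]=1
  size 2 → [3,7]=2  [3,9]=2  [4,7]=1  [7,9]=2  [8,9]=1
  size 3 → [2,4,7]=1  [3,4,7]=3  [3,7,9]=6  [3,8,9]=3  [4,7,9]=3  [6,8,9]=1  [7,8,9]=3
  size 4 → [0,2,4,7]=1  [2,3,4,7]=4  [2,4,7,9]=4  [3,4,7,9]=12  [3,6,8,9]=4  [3,7,8,9]=12  [4,7,8,9]=6  [5,6,8,9]=1  [6,7,8,9]=4
  size 5 → [0,2,3,4,7]=5  [0,2,4,7,9]=5  [1,5,6,8,9]=1  [2,3,4,7,9]=20  [2,4,7,8,9]=10  [3,4,7,8,9]=30  [3,5,6,8,9]=5  [3,6,7,8,9]=20  [4,6,7,8,9]=10  [5,6,7,8,9]=5
  size 6 → [0,2,3,4,7,9]=30  [0,2,4,7,8,9]=15  [1,3,5,6,8,9]=6  [1,5,6,7,8,9]=6  [2,3,4,7,8,9]=60  [2,4,6,7,8,9]=20  [3,4,6,7,8,9]=60  [3,5,6,7,8,9]=30  [4,5,6,7,8,9]=15
  size 7 → [0,2,3,4,7,8,9]=105  [0,2,4,6,7,8,9]=35  [1,3,5,6,7,8,9]=42  [1,4,5,6,7,8,9]=21  [2,3,4,6,7,8,9]=140  [2,4,5,6,7,8,9]=35  [3,4,5,6,7,8,9]=105
  size 8 → [0,2,3,4,6,7,8,9]=280  [0,2,4,5,6,7,8,9]=70  [1,2,4,5,6,7,8,9]=56  [1,3,4,5,6,7,8,9]=168  [2,3,4,5,6,7,8,9]=280
  first=0(c) contributes 504
  first=1(u) contributes 630
  first=3(b) contributes 126
|[w]| = 1260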